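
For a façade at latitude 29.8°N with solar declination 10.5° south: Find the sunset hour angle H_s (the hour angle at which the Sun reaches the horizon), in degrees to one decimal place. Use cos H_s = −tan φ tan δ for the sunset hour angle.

83.9°

−tan φ tan δ = −(0.5727)(-0.1853) = 0.1061; H_s = arccos(0.1061) = 83.91°.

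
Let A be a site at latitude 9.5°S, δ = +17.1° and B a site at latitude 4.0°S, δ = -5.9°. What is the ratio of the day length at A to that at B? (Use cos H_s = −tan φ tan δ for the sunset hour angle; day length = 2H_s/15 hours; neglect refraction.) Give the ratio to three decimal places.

0.963

A: H_s = arccos(−tan -9.5° · tan 17.1°) = 87.05°, so 2H_s/15 = 11.6067 h.
B: H_s = arccos(−tan -4.0° · tan -5.9°) = 90.41°, so 2H_s/15 = 12.0547 h.
Ratio A/B = 11.6067 / 12.0547 = 0.9628.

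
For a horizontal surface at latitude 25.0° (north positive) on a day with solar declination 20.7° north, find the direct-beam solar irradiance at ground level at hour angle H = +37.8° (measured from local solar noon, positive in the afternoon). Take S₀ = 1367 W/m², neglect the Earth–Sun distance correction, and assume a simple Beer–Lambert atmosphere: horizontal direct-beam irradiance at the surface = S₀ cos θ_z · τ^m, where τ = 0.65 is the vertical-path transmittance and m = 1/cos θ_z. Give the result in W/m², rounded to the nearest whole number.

cos θ_z = sin φ sin δ + cos φ cos δ cos H = (0.4226)(0.3535) + (0.9063)(0.9354)(0.7902) = 0.8193.
Air mass m = 1/cos θ_z = 1/0.8193 = 1.221; τ^m = 0.65^1.221 = 0.5910.
Surface direct beam = 1367 × 0.8193 × 0.5910 = 661.91 W/m².

662 W/m²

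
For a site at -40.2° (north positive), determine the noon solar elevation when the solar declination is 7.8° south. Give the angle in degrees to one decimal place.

At local solar noon the hour angle is zero, so the elevation is 90° − |φ − δ| = 90° − |-40.2° − (-7.8°)| = 90° − 32.4° = 57.6°.

57.6°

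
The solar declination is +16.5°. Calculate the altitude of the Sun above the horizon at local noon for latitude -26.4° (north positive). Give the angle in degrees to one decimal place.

At local solar noon the hour angle is zero, so the elevation is 90° − |φ − δ| = 90° − |-26.4° − (16.5°)| = 90° − 42.9° = 47.1°.

47.1°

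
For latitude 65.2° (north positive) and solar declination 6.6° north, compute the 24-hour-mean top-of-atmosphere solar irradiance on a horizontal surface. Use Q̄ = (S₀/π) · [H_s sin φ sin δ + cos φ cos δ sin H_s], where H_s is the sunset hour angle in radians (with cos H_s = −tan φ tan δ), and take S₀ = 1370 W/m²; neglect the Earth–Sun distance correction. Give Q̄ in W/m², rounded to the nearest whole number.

−tan φ tan δ = −(2.1642)(0.1157) = -0.2504; H_s = arccos(-0.2504) = 104.50°. In radians, H_s = 1.8239.
H_s sin φ sin δ = 1.8239 × 0.9078 × 0.1149 = 0.1902.
cos φ cos δ sin H_s = 0.4195 × 0.9934 × 0.9681 = 0.4034.
Q̄ = (1370/π) × (0.1902 + 0.4034) = 436.08 × 0.5936 = 258.86 W/m².

259 W/m²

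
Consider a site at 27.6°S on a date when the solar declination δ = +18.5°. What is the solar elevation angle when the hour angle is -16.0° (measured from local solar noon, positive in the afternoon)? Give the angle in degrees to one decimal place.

41.4°

cos θ_z = sin φ sin δ + cos φ cos δ cos H = (-0.4633)(0.3173) + (0.8862)(0.9483)(0.9613) = 0.6609.
θ_z = arccos(0.6609) = 48.63°, so the elevation is 90° − 48.63° = 41.37°.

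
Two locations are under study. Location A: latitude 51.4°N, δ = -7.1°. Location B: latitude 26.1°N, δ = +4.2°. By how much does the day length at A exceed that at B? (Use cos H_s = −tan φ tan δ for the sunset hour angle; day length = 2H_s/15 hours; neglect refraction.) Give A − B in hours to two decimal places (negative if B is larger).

A: H_s = arccos(−tan 51.4° · tan -7.1°) = 81.02°, so 2H_s/15 = 10.8027 h.
B: H_s = arccos(−tan 26.1° · tan 4.2°) = 92.06°, so 2H_s/15 = 12.2747 h.
A − B = 10.8027 − 12.2747 = -1.4720 h.

-1.47 h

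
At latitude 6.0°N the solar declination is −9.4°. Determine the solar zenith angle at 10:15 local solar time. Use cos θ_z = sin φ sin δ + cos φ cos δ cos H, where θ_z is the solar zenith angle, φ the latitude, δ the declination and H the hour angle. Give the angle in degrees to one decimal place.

Hour angle H = 15° × (10.25 − 12) = -26.25°.
With φ = 6.0°, δ = -9.4°, H = -26.25°: sin φ sin δ = -0.0171, cos φ cos δ cos H = 0.8800, so cos θ_z = 0.8629.
θ_z = arccos(0.8629) = 30.36°.

30.4°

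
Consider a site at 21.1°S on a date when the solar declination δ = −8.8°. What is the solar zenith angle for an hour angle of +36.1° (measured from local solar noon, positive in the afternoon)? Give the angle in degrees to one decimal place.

cos θ_z = sin φ sin δ + cos φ cos δ cos H = (-0.3600)(-0.1530) + (0.9330)(0.9882)(0.8080) = 0.8000.
θ_z = arccos(0.8000) = 36.87°.

36.9°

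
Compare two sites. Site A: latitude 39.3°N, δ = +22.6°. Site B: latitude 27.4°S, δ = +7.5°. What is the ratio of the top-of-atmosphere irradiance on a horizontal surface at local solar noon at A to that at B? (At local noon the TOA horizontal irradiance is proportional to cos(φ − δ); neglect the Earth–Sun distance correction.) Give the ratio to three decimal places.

A: cos θ_z = cos(39.3° − (22.6°)) = 0.9578.
B: cos θ_z = cos(-27.4° − (7.5°)) = 0.8202.
Ratio A/B = 0.9578 / 0.8202 = 1.1678.

1.168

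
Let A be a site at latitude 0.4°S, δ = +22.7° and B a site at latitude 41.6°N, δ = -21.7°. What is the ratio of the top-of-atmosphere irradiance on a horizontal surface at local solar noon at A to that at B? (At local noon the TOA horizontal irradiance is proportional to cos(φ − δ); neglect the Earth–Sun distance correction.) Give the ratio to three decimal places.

A: cos θ_z = cos(-0.4° − (22.7°)) = 0.9198.
B: cos θ_z = cos(41.6° − (-21.7°)) = 0.4493.
Ratio A/B = 0.9198 / 0.4493 = 2.0472.

2.047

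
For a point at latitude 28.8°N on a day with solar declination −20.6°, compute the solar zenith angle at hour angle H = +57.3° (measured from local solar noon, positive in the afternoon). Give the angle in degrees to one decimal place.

74.1°

With φ = 28.8°, δ = -20.6°, H = 57.30°: sin φ sin δ = -0.1695, cos φ cos δ cos H = 0.4431, so cos θ_z = 0.2736.
θ_z = arccos(0.2736) = 74.12°.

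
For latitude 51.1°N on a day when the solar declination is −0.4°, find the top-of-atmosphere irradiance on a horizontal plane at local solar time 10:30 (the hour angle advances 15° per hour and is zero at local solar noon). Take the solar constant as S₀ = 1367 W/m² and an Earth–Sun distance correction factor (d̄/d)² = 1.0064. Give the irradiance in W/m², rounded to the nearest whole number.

Hour angle H = 15° × (10.5 − 12) = -22.50°.
cos θ_z = sin φ sin δ + cos φ cos δ cos H = (0.7782)(-0.0070) + (0.6280)(1.0000)(0.9239) = 0.5748.
Top-of-atmosphere irradiance = S₀ (d̄/d)² cos θ_z = 1367 × 1.0064 × 0.5748 = 790.78 W/m².

791 W/m²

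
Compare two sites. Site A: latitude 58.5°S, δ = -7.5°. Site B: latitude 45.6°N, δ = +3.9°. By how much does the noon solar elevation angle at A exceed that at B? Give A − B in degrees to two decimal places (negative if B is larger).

A: 90° − |-58.5 − (-7.5)| = 39.00°.
B: 90° − |45.6 − (3.9)| = 48.30°.
A − B = 39.00 − 48.30 = -9.30°.

-9.30°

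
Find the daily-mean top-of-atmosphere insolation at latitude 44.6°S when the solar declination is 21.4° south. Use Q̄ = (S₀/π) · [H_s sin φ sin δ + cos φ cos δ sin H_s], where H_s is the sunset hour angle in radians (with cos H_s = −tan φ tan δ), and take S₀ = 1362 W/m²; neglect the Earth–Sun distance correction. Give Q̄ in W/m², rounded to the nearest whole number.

484 W/m²

cos H_s = −tan(-44.6°) · tan(-21.4°) = -0.3865, so H_s = arccos(-0.3865) = 112.74°. In radians, H_s = 1.9677.
H_s sin φ sin δ = 1.9677 × -0.7022 × -0.3649 = 0.5042.
cos φ cos δ sin H_s = 0.7120 × 0.9311 × 0.9223 = 0.6114.
Q̄ = (1362/π) × (0.5042 + 0.6114) = 433.54 × 1.1156 = 483.66 W/m².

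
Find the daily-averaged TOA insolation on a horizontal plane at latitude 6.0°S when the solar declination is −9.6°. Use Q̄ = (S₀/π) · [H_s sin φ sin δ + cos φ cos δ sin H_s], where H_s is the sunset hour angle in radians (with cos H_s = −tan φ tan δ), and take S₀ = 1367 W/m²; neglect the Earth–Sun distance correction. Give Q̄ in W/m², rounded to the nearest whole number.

cos H_s = −tan(-6.0°) · tan(-9.6°) = -0.0178, so H_s = arccos(-0.0178) = 91.02°. In radians, H_s = 1.5886.
H_s sin φ sin δ = 1.5886 × -0.1045 × -0.1668 = 0.0277.
cos φ cos δ sin H_s = 0.9945 × 0.9860 × 0.9998 = 0.9804.
Q̄ = (1367/π) × (0.0277 + 0.9804) = 435.13 × 1.0081 = 438.65 W/m².

439 W/m²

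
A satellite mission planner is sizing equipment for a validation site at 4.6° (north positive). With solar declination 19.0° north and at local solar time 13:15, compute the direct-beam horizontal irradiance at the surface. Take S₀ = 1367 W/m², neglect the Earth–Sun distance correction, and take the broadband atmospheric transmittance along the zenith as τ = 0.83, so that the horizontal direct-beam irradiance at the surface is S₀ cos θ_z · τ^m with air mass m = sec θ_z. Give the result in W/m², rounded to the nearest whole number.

Hour angle H = 15° × (13.25 − 12) = 18.75°.
cos θ_z = sin φ sin δ + cos φ cos δ cos H = (0.0802)(0.3256) + (0.9968)(0.9455)(0.9469) = 0.9185.
Air mass m = 1/cos θ_z = 1/0.9185 = 1.089; τ^m = 0.83^1.089 = 0.8163.
Surface direct beam = 1367 × 0.9185 × 0.8163 = 1024.94 W/m².

1025 W/m²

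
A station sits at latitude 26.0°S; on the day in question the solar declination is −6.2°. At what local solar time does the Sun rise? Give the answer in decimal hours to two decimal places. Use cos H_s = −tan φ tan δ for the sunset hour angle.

cos H_s = −tan(-26.0°) · tan(-6.2°) = -0.0530, so H_s = arccos(-0.0530) = 93.04°.
Sunrise is at 12 − H_s/15 = 12 − 6.203 = 5.797 h local solar time.

5.80 h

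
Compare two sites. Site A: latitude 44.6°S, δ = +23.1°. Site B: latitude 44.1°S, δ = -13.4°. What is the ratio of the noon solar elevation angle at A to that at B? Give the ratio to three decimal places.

0.376

A: 90° − |-44.6 − (23.1)| = 22.30°.
B: 90° − |-44.1 − (-13.4)| = 59.30°.
Ratio A/B = 22.3000 / 59.3000 = 0.3761.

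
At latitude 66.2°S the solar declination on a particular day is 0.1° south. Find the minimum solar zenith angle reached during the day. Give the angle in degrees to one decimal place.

At local solar noon the hour angle is zero, so the zenith angle is |φ − δ| = |-66.2° − (-0.1°)| = 66.1°.

66.1°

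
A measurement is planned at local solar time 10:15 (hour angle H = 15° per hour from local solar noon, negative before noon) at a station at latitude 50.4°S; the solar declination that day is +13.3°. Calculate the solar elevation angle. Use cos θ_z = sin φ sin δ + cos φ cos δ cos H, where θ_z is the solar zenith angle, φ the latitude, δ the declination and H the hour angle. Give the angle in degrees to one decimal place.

22.3°

Hour angle H = 15° × (10.25 − 12) = -26.25°.
With φ = -50.4°, δ = 13.3°, H = -26.25°: sin φ sin δ = -0.1773, cos φ cos δ cos H = 0.5564, so cos θ_z = 0.3791.
θ_z = arccos(0.3791) = 67.72°, so the elevation is 90° − 67.72° = 22.28°.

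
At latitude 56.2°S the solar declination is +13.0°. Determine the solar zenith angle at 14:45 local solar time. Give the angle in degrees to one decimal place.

Hour angle H = 15° × (14.75 − 12) = 41.25°.
cos θ_z = sin φ sin δ + cos φ cos δ cos H = (-0.8310)(0.2250) + (0.5563)(0.9744)(0.7518) = 0.2205.
θ_z = arccos(0.2205) = 77.26°.

77.3°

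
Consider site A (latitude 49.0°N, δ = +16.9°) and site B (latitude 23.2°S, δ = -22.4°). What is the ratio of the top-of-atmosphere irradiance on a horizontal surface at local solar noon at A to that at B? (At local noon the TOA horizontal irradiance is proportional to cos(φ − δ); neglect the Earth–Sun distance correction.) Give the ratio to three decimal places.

0.847

A: cos θ_z = cos(49.0° − (16.9°)) = 0.8471.
B: cos θ_z = cos(-23.2° − (-22.4°)) = 0.9999.
Ratio A/B = 0.8471 / 0.9999 = 0.8472.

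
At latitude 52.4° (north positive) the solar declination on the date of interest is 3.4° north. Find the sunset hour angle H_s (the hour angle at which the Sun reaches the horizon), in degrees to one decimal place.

94.4°

The sunset hour angle satisfies cos H_s = −tan φ tan δ = -0.0771, giving H_s = 94.42°.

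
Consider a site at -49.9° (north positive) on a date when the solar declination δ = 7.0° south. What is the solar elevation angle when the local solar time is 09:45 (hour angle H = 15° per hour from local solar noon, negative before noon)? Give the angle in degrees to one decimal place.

38.7°

Hour angle H = 15° × (9.75 − 12) = -33.75°.
With φ = -49.9°, δ = -7.0°, H = -33.75°: sin φ sin δ = 0.0932, cos φ cos δ cos H = 0.5316, so cos θ_z = 0.6248.
θ_z = arccos(0.6248) = 51.33°, so the elevation is 90° − 51.33° = 38.67°.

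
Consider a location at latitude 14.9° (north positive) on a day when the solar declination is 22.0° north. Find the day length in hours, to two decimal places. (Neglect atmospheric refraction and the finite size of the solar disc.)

12.82 hours

cos H_s = −tan(14.9°) · tan(22.0°) = -0.1075, so H_s = arccos(-0.1075) = 96.17°.
Day length = 2 H_s / 15° h⁻¹ = 192.34° / 15 = 12.823 h.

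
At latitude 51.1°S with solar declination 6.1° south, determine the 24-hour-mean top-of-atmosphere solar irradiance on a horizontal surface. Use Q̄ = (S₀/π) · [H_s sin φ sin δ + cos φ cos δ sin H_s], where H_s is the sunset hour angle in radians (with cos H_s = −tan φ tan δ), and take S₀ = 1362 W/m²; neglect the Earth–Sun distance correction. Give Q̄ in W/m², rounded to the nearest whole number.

The sunset hour angle satisfies cos H_s = −tan φ tan δ = -0.1324, giving H_s = 97.61°. In radians, H_s = 1.7036.
H_s sin φ sin δ = 1.7036 × -0.7782 × -0.1063 = 0.1409.
cos φ cos δ sin H_s = 0.6280 × 0.9943 × 0.9912 = 0.6189.
Q̄ = (1362/π) × (0.1409 + 0.6189) = 433.54 × 0.7598 = 329.40 W/m².

329 W/m²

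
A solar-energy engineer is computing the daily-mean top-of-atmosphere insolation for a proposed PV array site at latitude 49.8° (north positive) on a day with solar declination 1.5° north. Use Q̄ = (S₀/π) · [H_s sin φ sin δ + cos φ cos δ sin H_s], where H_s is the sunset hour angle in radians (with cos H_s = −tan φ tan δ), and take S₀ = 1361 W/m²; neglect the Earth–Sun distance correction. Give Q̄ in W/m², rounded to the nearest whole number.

293 W/m²

−tan φ tan δ = −(1.1833)(0.0262) = -0.0310; H_s = arccos(-0.0310) = 91.78°. In radians, H_s = 1.6019.
H_s sin φ sin δ = 1.6019 × 0.7638 × 0.0262 = 0.0321.
cos φ cos δ sin H_s = 0.6455 × 0.9997 × 0.9995 = 0.6450.
Q̄ = (1361/π) × (0.0321 + 0.6450) = 433.22 × 0.6771 = 293.33 W/m².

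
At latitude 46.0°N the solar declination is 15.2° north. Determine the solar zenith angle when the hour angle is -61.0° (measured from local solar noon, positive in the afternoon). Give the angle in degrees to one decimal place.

cos θ_z = sin φ sin δ + cos φ cos δ cos H = (0.7193)(0.2622) + (0.6947)(0.9650)(0.4848) = 0.5136.
θ_z = arccos(0.5136) = 59.10°.

59.1°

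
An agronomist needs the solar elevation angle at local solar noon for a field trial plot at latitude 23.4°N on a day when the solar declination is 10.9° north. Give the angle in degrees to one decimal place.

77.5°

At local solar noon the hour angle is zero, so the elevation is 90° − |φ − δ| = 90° − |23.4° − (10.9°)| = 90° − 12.5° = 77.5°.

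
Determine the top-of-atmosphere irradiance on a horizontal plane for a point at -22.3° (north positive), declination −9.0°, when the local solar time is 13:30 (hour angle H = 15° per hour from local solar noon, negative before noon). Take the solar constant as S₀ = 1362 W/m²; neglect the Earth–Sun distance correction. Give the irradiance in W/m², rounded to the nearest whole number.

Hour angle H = 15° × (13.5 − 12) = 22.50°.
cos θ_z = sin(-22.3°) sin(-9.0°) + cos(-22.3°) cos(-9.0°) cos(22.50°) = 0.0594 + 0.8443 = 0.9037.
Top-of-atmosphere irradiance = S₀ cos θ_z = 1362 × 0.9037 = 1230.84 W/m².

1231 W/m²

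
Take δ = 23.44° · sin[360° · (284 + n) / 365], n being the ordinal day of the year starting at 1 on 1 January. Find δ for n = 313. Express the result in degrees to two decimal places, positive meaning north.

-17.64°

360 × (284 + 313) / 365 = 588.822°; sin(588.822°) = -0.7527.
δ = 23.44 × -0.7527 = -17.643° ≈ -17.64°.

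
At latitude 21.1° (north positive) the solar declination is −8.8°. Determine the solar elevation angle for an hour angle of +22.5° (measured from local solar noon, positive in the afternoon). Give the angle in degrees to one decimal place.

cos θ_z = sin φ sin δ + cos φ cos δ cos H = (0.3600)(-0.1530) + (0.9330)(0.9882)(0.9239) = 0.7967.
θ_z = arccos(0.7967) = 37.18°, so the elevation is 90° − 37.18° = 52.82°.

52.8°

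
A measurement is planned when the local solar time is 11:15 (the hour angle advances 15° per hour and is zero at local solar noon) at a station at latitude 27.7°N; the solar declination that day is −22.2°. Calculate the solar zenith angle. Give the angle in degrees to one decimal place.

51.1°

Hour angle H = 15° × (11.25 − 12) = -11.25°.
cos θ_z = sin φ sin δ + cos φ cos δ cos H = (0.4648)(-0.3778) + (0.8854)(0.9259)(0.9808) = 0.6285.
θ_z = arccos(0.6285) = 51.06°.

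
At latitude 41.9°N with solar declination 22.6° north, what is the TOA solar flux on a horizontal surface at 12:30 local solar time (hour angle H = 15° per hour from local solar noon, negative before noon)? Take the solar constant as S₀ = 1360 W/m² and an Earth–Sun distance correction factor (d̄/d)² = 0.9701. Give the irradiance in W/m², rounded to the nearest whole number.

Hour angle H = 15° × (12.5 − 12) = 7.50°.
cos θ_z = sin φ sin δ + cos φ cos δ cos H = (0.6678)(0.3843) + (0.7443)(0.9232)(0.9914) = 0.9379.
Top-of-atmosphere irradiance = S₀ (d̄/d)² cos θ_z = 1360 × 0.9701 × 0.9379 = 1237.41 W/m².

1237 W/m²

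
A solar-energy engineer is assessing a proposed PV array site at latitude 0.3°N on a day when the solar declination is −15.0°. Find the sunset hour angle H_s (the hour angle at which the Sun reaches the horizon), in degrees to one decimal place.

cos H_s = −tan(0.3°) · tan(-15.0°) = 0.0014, so H_s = arccos(0.0014) = 89.92°.

89.9°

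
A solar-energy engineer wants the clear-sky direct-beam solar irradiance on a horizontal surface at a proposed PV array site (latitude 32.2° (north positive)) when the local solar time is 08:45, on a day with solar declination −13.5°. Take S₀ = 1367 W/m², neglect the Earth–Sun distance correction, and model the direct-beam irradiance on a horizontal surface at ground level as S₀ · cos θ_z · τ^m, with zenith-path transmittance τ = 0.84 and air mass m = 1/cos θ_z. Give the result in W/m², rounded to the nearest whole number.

Hour angle H = 15° × (8.75 − 12) = -48.75°.
With φ = 32.2°, δ = -13.5°, H = -48.75°: sin φ sin δ = -0.1244, cos φ cos δ cos H = 0.5425, so cos θ_z = 0.4181.
Air mass m = 1/cos θ_z = 1/0.4181 = 2.392; τ^m = 0.84^2.392 = 0.6590.
Surface direct beam = 1367 × 0.4181 × 0.6590 = 376.65 W/m².

377 W/m²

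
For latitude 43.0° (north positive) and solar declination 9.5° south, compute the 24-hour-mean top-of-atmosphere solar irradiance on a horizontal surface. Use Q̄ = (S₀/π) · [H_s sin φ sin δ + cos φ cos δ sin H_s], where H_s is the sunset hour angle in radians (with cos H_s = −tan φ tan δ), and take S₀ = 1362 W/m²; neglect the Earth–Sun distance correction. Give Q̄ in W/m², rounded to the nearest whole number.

240 W/m²

−tan φ tan δ = −(0.9325)(-0.1673) = 0.1560; H_s = arccos(0.1560) = 81.03°. In radians, H_s = 1.4142.
H_s sin φ sin δ = 1.4142 × 0.6820 × -0.1650 = -0.1591.
cos φ cos δ sin H_s = 0.7314 × 0.9863 × 0.9878 = 0.7126.
Q̄ = (1362/π) × (-0.1591 + 0.7126) = 433.54 × 0.5535 = 239.96 W/m².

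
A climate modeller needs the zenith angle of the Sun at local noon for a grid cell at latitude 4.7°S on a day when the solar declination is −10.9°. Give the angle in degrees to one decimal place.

6.2°

At local solar noon the hour angle is zero, so the zenith angle is |φ − δ| = |-4.7° − (-10.9°)| = 6.2°.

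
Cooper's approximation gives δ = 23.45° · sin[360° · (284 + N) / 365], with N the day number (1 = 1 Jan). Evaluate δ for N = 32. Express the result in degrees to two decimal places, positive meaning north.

360 × (284 + 32) / 365 = 311.671°; sin(311.671°) = -0.7470.
δ = 23.45 × -0.7470 = -17.517° ≈ -17.52°.

-17.52°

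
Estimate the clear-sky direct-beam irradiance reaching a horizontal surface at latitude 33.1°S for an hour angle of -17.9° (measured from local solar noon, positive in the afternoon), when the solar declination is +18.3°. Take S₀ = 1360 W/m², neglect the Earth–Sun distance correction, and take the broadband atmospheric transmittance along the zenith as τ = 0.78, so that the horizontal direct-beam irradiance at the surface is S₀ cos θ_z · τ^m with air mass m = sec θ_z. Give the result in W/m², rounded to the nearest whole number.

cos θ_z = sin φ sin δ + cos φ cos δ cos H = (-0.5461)(0.3140) + (0.8377)(0.9494)(0.9516) = 0.5853.
Air mass m = 1/cos θ_z = 1/0.5853 = 1.709; τ^m = 0.78^1.709 = 0.6540.
Surface direct beam = 1360 × 0.5853 × 0.6540 = 520.59 W/m².

521 W/m²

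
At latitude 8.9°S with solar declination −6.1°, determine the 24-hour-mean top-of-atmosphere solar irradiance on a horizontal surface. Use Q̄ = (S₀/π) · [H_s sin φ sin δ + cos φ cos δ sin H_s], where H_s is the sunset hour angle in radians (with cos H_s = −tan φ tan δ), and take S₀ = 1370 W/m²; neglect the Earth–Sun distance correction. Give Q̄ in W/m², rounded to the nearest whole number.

−tan φ tan δ = −(-0.1566)(-0.1069) = -0.0167; H_s = arccos(-0.0167) = 90.96°. In radians, H_s = 1.5876.
H_s sin φ sin δ = 1.5876 × -0.1547 × -0.1063 = 0.0261.
cos φ cos δ sin H_s = 0.9880 × 0.9943 × 0.9999 = 0.9823.
Q̄ = (1370/π) × (0.0261 + 0.9823) = 436.08 × 1.0084 = 439.74 W/m².

440 W/m²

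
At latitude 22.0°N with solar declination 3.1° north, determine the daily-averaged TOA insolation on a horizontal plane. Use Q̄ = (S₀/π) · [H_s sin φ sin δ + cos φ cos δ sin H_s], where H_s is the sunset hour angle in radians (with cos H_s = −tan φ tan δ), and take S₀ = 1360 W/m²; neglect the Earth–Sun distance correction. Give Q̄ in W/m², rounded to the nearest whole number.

−tan φ tan δ = −(0.4040)(0.0542) = -0.0219; H_s = arccos(-0.0219) = 91.25°. In radians, H_s = 1.5926.
H_s sin φ sin δ = 1.5926 × 0.3746 × 0.0541 = 0.0323.
cos φ cos δ sin H_s = 0.9272 × 0.9985 × 0.9998 = 0.9256.
Q̄ = (1360/π) × (0.0323 + 0.9256) = 432.90 × 0.9579 = 414.67 W/m².

415 W/m²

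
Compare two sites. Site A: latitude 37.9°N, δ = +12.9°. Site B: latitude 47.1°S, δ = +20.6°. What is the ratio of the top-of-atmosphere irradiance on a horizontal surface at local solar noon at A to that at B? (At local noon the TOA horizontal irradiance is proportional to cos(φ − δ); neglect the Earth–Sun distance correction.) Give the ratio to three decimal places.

A: cos θ_z = cos(37.9° − (12.9°)) = 0.9063.
B: cos θ_z = cos(-47.1° − (20.6°)) = 0.3795.
Ratio A/B = 0.9063 / 0.3795 = 2.3881.

2.388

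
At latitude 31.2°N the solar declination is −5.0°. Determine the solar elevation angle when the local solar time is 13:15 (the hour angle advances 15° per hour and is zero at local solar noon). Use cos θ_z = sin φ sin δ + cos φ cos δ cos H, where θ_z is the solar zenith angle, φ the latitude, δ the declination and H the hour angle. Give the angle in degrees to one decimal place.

49.6°

Hour angle H = 15° × (13.25 − 12) = 18.75°.
cos θ_z = sin(31.2°) sin(-5.0°) + cos(31.2°) cos(-5.0°) cos(18.75°) = -0.0451 + 0.8069 = 0.7618.
θ_z = arccos(0.7618) = 40.38°, so the elevation is 90° − 40.38° = 49.62°.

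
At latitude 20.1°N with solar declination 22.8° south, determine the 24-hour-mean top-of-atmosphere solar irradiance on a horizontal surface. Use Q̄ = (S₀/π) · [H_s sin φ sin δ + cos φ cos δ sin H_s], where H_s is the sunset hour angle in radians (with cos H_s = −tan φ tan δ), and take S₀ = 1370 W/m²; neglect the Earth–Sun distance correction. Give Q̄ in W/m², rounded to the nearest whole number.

291 W/m²

−tan φ tan δ = −(0.3659)(-0.4204) = 0.1538; H_s = arccos(0.1538) = 81.15°. In radians, H_s = 1.4163.
H_s sin φ sin δ = 1.4163 × 0.3437 × -0.3875 = -0.1886.
cos φ cos δ sin H_s = 0.9391 × 0.9219 × 0.9881 = 0.8555.
Q̄ = (1370/π) × (-0.1886 + 0.8555) = 436.08 × 0.6669 = 290.82 W/m².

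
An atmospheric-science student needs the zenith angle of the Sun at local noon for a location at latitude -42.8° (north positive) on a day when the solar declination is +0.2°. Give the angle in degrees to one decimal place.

43.0°

At local solar noon the hour angle is zero, so the zenith angle is |φ − δ| = |-42.8° − (0.2°)| = 43.0°.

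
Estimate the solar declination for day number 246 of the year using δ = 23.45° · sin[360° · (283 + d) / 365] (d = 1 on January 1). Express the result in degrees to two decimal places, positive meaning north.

+7.34°

360 × (283 + 246) / 365 = 521.753°; sin(521.753°) = 0.3131.
δ = 23.45 × 0.3131 = 7.342° ≈ +7.34°.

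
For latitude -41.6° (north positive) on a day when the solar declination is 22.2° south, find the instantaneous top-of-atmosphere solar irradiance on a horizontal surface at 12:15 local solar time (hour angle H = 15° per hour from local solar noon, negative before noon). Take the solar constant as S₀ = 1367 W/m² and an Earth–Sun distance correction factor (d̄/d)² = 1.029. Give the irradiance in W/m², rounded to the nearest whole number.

Hour angle H = 15° × (12.25 − 12) = 3.75°.
cos θ_z = sin φ sin δ + cos φ cos δ cos H = (-0.6639)(-0.3778) + (0.7478)(0.9259)(0.9979) = 0.9418.
Top-of-atmosphere irradiance = S₀ (d̄/d)² cos θ_z = 1367 × 1.029 × 0.9418 = 1324.78 W/m².

1325 W/m²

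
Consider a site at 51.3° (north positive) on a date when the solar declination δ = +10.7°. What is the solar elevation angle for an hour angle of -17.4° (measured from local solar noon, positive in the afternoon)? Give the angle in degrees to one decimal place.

47.0°

With φ = 51.3°, δ = 10.7°, H = -17.40°: sin φ sin δ = 0.1449, cos φ cos δ cos H = 0.5863, so cos θ_z = 0.7312.
θ_z = arccos(0.7312) = 43.01°, so the elevation is 90° − 43.01° = 46.99°.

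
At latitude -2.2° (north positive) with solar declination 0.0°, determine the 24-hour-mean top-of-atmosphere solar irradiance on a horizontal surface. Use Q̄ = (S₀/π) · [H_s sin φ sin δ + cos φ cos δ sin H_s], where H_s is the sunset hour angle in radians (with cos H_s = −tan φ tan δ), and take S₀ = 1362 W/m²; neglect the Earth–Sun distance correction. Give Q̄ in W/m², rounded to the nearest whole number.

433 W/m²

−tan φ tan δ = −(-0.0384)(0.0000) = 0.0000; H_s = arccos(0.0000) = 90.00°. In radians, H_s = 1.5708.
H_s sin φ sin δ = 1.5708 × -0.0384 × 0.0000 = 0.0000.
cos φ cos δ sin H_s = 0.9993 × 1.0000 × 1.0000 = 0.9993.
Q̄ = (1362/π) × (0.0000 + 0.9993) = 433.54 × 0.9993 = 433.24 W/m².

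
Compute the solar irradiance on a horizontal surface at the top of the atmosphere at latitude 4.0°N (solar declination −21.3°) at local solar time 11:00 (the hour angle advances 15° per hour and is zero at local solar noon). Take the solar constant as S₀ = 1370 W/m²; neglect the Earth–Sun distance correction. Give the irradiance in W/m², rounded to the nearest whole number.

Hour angle H = 15° × (11 − 12) = -15.00°.
cos θ_z = sin(4.0°) sin(-21.3°) + cos(4.0°) cos(-21.3°) cos(-15.00°) = -0.0253 + 0.8978 = 0.8725.
Top-of-atmosphere irradiance = S₀ cos θ_z = 1370 × 0.8725 = 1195.33 W/m².

1195 W/m²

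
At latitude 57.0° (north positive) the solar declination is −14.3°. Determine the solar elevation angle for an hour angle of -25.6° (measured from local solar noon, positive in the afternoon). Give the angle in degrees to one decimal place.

With φ = 57.0°, δ = -14.3°, H = -25.60°: sin φ sin δ = -0.2072, cos φ cos δ cos H = 0.4760, so cos θ_z = 0.2688.
θ_z = arccos(0.2688) = 74.41°, so the elevation is 90° − 74.41° = 15.59°.

15.6°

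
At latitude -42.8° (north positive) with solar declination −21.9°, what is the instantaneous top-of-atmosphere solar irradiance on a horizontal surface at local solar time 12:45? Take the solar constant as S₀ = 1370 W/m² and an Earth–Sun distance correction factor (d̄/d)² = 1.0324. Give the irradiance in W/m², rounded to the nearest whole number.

Hour angle H = 15° × (12.75 − 12) = 11.25°.
cos θ_z = sin φ sin δ + cos φ cos δ cos H = (-0.6794)(-0.3730) + (0.7337)(0.9278)(0.9808) = 0.9211.
Top-of-atmosphere irradiance = S₀ (d̄/d)² cos θ_z = 1370 × 1.0324 × 0.9211 = 1302.79 W/m².

1303 W/m²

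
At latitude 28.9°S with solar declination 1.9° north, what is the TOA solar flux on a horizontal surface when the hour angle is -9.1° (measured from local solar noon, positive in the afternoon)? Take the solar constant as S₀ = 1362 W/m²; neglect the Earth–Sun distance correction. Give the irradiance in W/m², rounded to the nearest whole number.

cos θ_z = sin(-28.9°) sin(1.9°) + cos(-28.9°) cos(1.9°) cos(-9.10°) = -0.0160 + 0.8640 = 0.8480.
Top-of-atmosphere irradiance = S₀ cos θ_z = 1362 × 0.8480 = 1154.98 W/m².

1155 W/m²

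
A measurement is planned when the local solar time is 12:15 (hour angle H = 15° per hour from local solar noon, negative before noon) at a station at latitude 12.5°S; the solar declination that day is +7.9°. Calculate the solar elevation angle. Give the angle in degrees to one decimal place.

Hour angle H = 15° × (12.25 − 12) = 3.75°.
With φ = -12.5°, δ = 7.9°, H = 3.75°: sin φ sin δ = -0.0297, cos φ cos δ cos H = 0.9650, so cos θ_z = 0.9353.
θ_z = arccos(0.9353) = 20.72°, so the elevation is 90° − 20.72° = 69.28°.

69.3°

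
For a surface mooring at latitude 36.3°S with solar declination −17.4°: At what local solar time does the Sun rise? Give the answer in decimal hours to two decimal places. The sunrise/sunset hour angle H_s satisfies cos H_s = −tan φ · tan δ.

5.11 h

The sunset hour angle satisfies cos H_s = −tan φ tan δ = -0.2302, giving H_s = 103.31°.
Sunrise is at 12 − H_s/15 = 12 − 6.887 = 5.113 h local solar time.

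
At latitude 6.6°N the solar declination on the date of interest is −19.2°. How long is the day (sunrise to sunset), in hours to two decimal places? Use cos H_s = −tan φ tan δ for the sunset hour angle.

cos H_s = −tan(6.6°) · tan(-19.2°) = 0.0403, so H_s = arccos(0.0403) = 87.69°.
Day length = 2 H_s / 15° h⁻¹ = 175.38° / 15 = 11.692 h.

11.69 hours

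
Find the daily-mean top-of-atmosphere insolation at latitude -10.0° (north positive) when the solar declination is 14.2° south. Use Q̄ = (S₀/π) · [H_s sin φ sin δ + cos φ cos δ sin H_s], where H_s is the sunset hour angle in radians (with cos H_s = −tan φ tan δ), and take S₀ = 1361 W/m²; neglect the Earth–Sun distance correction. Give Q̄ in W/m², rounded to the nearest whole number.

cos H_s = −tan(-10.0°) · tan(-14.2°) = -0.0446, so H_s = arccos(-0.0446) = 92.56°. In radians, H_s = 1.6155.
H_s sin φ sin δ = 1.6155 × -0.1736 × -0.2453 = 0.0688.
cos φ cos δ sin H_s = 0.9848 × 0.9694 × 0.9990 = 0.9537.
Q̄ = (1361/π) × (0.0688 + 0.9537) = 433.22 × 1.0225 = 442.97 W/m².

443 W/m²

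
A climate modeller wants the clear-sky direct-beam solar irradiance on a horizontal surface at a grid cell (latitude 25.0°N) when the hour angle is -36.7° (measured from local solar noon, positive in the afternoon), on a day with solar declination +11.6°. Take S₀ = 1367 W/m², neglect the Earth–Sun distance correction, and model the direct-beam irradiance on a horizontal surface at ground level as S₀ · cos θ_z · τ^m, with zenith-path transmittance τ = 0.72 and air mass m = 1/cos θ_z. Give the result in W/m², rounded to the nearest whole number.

With φ = 25.0°, δ = 11.6°, H = -36.70°: sin φ sin δ = 0.0850, cos φ cos δ cos H = 0.7118, so cos θ_z = 0.7968.
Air mass m = 1/cos θ_z = 1/0.7968 = 1.255; τ^m = 0.72^1.255 = 0.6621.
Surface direct beam = 1367 × 0.7968 × 0.6621 = 721.18 W/m².

721 W/m²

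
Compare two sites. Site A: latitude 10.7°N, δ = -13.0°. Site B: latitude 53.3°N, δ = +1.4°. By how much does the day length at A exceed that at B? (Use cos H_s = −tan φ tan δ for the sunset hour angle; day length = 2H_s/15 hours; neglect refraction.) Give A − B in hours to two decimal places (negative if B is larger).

-0.58 h

A: H_s = arccos(−tan 10.7° · tan -13.0°) = 87.50°, so 2H_s/15 = 11.6667 h.
B: H_s = arccos(−tan 53.3° · tan 1.4°) = 91.88°, so 2H_s/15 = 12.2507 h.
A − B = 11.6667 − 12.2507 = -0.5840 h.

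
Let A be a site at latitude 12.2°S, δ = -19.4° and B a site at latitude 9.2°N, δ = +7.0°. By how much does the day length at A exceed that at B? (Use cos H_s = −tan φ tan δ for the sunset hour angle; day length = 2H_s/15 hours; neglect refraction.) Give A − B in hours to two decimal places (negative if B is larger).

+0.43 h

A: H_s = arccos(−tan -12.2° · tan -19.4°) = 94.37°, so 2H_s/15 = 12.5827 h.
B: H_s = arccos(−tan 9.2° · tan 7.0°) = 91.14°, so 2H_s/15 = 12.1520 h.
A − B = 12.5827 − 12.1520 = 0.4307 h.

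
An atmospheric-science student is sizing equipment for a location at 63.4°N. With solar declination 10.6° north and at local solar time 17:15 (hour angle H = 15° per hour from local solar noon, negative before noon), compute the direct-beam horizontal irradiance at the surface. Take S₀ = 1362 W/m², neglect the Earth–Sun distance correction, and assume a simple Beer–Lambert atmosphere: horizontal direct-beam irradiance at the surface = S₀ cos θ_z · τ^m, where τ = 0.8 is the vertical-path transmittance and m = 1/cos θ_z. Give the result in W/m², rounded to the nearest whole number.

140 W/m²

Hour angle H = 15° × (17.25 − 12) = 78.75°.
cos θ_z = sin(63.4°) sin(10.6°) + cos(63.4°) cos(10.6°) cos(78.75°) = 0.1645 + 0.0859 = 0.2504.
Air mass m = 1/cos θ_z = 1/0.2504 = 3.994; τ^m = 0.8^3.994 = 0.4101.
Surface direct beam = 1362 × 0.2504 × 0.4101 = 139.86 W/m².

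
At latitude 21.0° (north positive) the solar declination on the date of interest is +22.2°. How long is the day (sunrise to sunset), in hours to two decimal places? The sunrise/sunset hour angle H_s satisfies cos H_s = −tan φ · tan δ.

13.20 hours

The sunset hour angle satisfies cos H_s = −tan φ tan δ = -0.1567, giving H_s = 99.02°.
Day length = 2 H_s / 15° h⁻¹ = 198.04° / 15 = 13.203 h.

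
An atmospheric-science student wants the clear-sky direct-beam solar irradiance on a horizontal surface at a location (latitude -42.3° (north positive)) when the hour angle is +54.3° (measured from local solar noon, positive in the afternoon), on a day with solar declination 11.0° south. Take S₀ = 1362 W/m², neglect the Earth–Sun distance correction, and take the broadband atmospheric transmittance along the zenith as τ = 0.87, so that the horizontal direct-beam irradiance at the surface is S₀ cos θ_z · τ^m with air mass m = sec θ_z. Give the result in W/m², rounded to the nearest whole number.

584 W/m²

With φ = -42.3°, δ = -11.0°, H = 54.30°: sin φ sin δ = 0.1284, cos φ cos δ cos H = 0.4237, so cos θ_z = 0.5521.
Air mass m = 1/cos θ_z = 1/0.5521 = 1.811; τ^m = 0.87^1.811 = 0.7771.
Surface direct beam = 1362 × 0.5521 × 0.7771 = 584.35 W/m².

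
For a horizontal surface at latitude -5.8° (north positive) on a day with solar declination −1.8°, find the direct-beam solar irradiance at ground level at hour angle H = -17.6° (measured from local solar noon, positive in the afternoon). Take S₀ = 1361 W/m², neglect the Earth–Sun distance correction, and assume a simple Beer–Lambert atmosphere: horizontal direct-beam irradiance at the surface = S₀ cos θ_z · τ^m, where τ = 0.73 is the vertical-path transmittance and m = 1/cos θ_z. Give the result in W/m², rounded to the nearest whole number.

930 W/m²

cos θ_z = sin(-5.8°) sin(-1.8°) + cos(-5.8°) cos(-1.8°) cos(-17.60°) = 0.0032 + 0.9478 = 0.9510.
Air mass m = 1/cos θ_z = 1/0.9510 = 1.052; τ^m = 0.73^1.052 = 0.7182.
Surface direct beam = 1361 × 0.9510 × 0.7182 = 929.57 W/m².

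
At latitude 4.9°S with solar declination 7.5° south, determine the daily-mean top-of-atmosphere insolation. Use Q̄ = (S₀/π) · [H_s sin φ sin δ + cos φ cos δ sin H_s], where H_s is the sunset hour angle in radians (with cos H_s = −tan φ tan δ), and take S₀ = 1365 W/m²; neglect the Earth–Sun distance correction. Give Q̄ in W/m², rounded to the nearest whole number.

cos H_s = −tan(-4.9°) · tan(-7.5°) = -0.0113, so H_s = arccos(-0.0113) = 90.65°. In radians, H_s = 1.5821.
H_s sin φ sin δ = 1.5821 × -0.0854 × -0.1305 = 0.0176.
cos φ cos δ sin H_s = 0.9963 × 0.9914 × 0.9999 = 0.9876.
Q̄ = (1365/π) × (0.0176 + 0.9876) = 434.49 × 1.0052 = 436.75 W/m².

437 W/m²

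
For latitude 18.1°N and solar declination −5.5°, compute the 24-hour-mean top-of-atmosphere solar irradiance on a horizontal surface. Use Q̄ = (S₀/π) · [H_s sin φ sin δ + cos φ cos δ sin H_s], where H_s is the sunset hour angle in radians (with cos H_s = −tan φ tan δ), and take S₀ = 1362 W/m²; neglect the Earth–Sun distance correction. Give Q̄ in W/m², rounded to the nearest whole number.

−tan φ tan δ = −(0.3269)(-0.0963) = 0.0315; H_s = arccos(0.0315) = 88.19°. In radians, H_s = 1.5392.
H_s sin φ sin δ = 1.5392 × 0.3107 × -0.0958 = -0.0458.
cos φ cos δ sin H_s = 0.9505 × 0.9954 × 0.9995 = 0.9457.
Q̄ = (1362/π) × (-0.0458 + 0.9457) = 433.54 × 0.8999 = 390.14 W/m².

390 W/m²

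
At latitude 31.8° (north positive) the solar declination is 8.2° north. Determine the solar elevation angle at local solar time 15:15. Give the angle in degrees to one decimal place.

Hour angle H = 15° × (15.25 − 12) = 48.75°.
cos θ_z = sin(31.8°) sin(8.2°) + cos(31.8°) cos(8.2°) cos(48.75°) = 0.0752 + 0.5546 = 0.6298.
θ_z = arccos(0.6298) = 50.96°, so the elevation is 90° − 50.96° = 39.04°.

39.0°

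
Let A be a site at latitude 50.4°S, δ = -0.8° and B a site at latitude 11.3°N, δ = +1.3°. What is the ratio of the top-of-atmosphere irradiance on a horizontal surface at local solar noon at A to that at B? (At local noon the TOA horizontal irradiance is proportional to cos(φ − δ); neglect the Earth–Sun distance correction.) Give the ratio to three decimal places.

0.658

A: cos θ_z = cos(-50.4° − (-0.8°)) = 0.6481.
B: cos θ_z = cos(11.3° − (1.3°)) = 0.9848.
Ratio A/B = 0.6481 / 0.9848 = 0.6581.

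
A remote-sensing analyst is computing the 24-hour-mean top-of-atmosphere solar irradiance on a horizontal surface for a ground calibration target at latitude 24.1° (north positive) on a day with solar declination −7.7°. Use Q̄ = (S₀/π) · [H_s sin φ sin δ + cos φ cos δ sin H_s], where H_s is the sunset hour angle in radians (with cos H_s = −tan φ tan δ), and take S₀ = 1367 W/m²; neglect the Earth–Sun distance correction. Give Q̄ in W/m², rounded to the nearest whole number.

357 W/m²

cos H_s = −tan(24.1°) · tan(-7.7°) = 0.0605, so H_s = arccos(0.0605) = 86.53°. In radians, H_s = 1.5102.
H_s sin φ sin δ = 1.5102 × 0.4083 × -0.1340 = -0.0826.
cos φ cos δ sin H_s = 0.9128 × 0.9910 × 0.9982 = 0.9030.
Q̄ = (1367/π) × (-0.0826 + 0.9030) = 435.13 × 0.8204 = 356.98 W/m².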